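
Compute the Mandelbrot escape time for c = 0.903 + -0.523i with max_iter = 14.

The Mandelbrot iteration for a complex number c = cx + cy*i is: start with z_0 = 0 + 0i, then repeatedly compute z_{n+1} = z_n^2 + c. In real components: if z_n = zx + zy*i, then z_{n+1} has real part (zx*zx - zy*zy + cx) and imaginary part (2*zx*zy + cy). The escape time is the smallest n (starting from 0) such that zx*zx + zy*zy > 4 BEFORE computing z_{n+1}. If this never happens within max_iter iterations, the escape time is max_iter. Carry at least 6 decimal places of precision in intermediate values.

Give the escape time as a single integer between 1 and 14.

z_0 = 0 + 0i, c = 0.9030 + -0.5230i
Iter 1: z = 0.9030 + -0.5230i, |z|^2 = 1.0889
Iter 2: z = 1.4449 + -1.4675i, |z|^2 = 4.2413
Escaped at iteration 2

Answer: 2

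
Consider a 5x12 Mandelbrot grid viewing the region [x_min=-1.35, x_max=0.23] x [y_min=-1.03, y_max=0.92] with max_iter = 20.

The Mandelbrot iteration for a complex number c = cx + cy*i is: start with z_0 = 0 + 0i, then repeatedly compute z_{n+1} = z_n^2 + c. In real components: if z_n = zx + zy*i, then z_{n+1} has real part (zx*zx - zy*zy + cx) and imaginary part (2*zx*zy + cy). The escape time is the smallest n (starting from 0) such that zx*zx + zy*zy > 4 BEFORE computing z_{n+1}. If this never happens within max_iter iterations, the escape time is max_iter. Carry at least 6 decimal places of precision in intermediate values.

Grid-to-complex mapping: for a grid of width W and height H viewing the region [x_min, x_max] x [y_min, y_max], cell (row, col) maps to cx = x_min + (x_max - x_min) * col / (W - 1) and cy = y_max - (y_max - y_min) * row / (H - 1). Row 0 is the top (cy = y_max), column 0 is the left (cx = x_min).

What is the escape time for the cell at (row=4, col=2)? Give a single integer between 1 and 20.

Answer: 20

Derivation:
z_0 = 0 + 0i, c = -0.5600 + 0.2109i
Iter 1: z = -0.5600 + 0.2109i, |z|^2 = 0.3581
Iter 2: z = -0.2909 + -0.0253i, |z|^2 = 0.0853
Iter 3: z = -0.4760 + 0.2256i, |z|^2 = 0.2775
Iter 4: z = -0.3843 + -0.0039i, |z|^2 = 0.1477
Iter 5: z = -0.4123 + 0.2139i, |z|^2 = 0.2158
Iter 6: z = -0.4357 + 0.0345i, |z|^2 = 0.1911
Iter 7: z = -0.3713 + 0.1808i, |z|^2 = 0.1706
Iter 8: z = -0.4548 + 0.0766i, |z|^2 = 0.2127
Iter 9: z = -0.3590 + 0.1412i, |z|^2 = 0.1488
Iter 10: z = -0.4511 + 0.1095i, |z|^2 = 0.2154
Iter 11: z = -0.3685 + 0.1121i, |z|^2 = 0.1484
Iter 12: z = -0.4367 + 0.1283i, |z|^2 = 0.2072
Iter 13: z = -0.3857 + 0.0989i, |z|^2 = 0.1585
Iter 14: z = -0.4210 + 0.1346i, |z|^2 = 0.1954
Iter 15: z = -0.4009 + 0.0975i, |z|^2 = 0.1702
Iter 16: z = -0.4088 + 0.1327i, |z|^2 = 0.1847
Iter 17: z = -0.4105 + 0.1024i, |z|^2 = 0.1790
Iter 18: z = -0.4020 + 0.1268i, |z|^2 = 0.1777
Iter 19: z = -0.4145 + 0.1089i, |z|^2 = 0.1837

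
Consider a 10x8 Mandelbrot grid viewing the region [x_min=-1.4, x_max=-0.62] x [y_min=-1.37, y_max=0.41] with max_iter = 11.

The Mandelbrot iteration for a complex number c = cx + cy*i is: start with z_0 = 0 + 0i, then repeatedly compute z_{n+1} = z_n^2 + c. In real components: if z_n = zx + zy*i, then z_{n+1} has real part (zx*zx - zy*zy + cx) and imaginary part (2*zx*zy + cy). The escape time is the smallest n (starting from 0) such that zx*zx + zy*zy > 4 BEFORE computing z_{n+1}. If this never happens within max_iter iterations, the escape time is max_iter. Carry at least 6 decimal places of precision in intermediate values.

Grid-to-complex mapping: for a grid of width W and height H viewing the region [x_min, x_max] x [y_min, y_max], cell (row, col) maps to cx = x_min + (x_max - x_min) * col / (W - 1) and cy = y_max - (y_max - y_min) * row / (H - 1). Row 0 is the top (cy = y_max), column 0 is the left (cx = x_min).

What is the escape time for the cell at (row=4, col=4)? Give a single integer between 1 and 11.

Answer: 4

Derivation:
z_0 = 0 + 0i, c = -1.0533 + -0.6071i
Iter 1: z = -1.0533 + -0.6071i, |z|^2 = 1.4781
Iter 2: z = -0.3124 + 0.6719i, |z|^2 = 0.5491
Iter 3: z = -1.4072 + -1.0270i, |z|^2 = 3.0349
Iter 4: z = -0.1280 + 2.2832i, |z|^2 = 5.2294
Escaped at iteration 4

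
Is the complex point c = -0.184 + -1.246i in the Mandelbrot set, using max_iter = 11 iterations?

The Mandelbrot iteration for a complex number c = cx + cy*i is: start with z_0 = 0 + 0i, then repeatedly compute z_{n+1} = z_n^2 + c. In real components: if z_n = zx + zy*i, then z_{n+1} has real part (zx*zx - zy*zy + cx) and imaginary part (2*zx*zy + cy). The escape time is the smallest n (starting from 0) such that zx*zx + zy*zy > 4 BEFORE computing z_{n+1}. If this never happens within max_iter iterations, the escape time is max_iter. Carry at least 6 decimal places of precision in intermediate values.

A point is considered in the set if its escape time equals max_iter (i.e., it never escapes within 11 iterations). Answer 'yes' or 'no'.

z_0 = 0 + 0i, c = -0.1840 + -1.2460i
Iter 1: z = -0.1840 + -1.2460i, |z|^2 = 1.5864
Iter 2: z = -1.7027 + -0.7875i, |z|^2 = 3.5192
Iter 3: z = 2.0949 + 1.4356i, |z|^2 = 6.4497
Escaped at iteration 3

Answer: no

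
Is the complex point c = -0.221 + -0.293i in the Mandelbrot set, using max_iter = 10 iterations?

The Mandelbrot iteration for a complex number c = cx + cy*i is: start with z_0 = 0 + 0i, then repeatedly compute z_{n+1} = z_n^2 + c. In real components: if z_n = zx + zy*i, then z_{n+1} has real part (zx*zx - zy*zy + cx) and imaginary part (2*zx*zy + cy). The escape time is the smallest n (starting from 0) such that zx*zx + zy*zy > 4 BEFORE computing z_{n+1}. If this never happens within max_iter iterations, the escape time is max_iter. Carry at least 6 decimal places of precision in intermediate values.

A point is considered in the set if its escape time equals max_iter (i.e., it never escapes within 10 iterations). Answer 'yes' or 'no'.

Answer: yes

Derivation:
z_0 = 0 + 0i, c = -0.2210 + -0.2930i
Iter 1: z = -0.2210 + -0.2930i, |z|^2 = 0.1347
Iter 2: z = -0.2580 + -0.1635i, |z|^2 = 0.0933
Iter 3: z = -0.1812 + -0.2086i, |z|^2 = 0.0763
Iter 4: z = -0.2317 + -0.2174i, |z|^2 = 0.1010
Iter 5: z = -0.2146 + -0.1923i, |z|^2 = 0.0830
Iter 6: z = -0.2119 + -0.2105i, |z|^2 = 0.0892
Iter 7: z = -0.2204 + -0.2038i, |z|^2 = 0.0901
Iter 8: z = -0.2140 + -0.2032i, |z|^2 = 0.0871
Iter 9: z = -0.2165 + -0.2061i, |z|^2 = 0.0893
Did not escape in 10 iterations → in set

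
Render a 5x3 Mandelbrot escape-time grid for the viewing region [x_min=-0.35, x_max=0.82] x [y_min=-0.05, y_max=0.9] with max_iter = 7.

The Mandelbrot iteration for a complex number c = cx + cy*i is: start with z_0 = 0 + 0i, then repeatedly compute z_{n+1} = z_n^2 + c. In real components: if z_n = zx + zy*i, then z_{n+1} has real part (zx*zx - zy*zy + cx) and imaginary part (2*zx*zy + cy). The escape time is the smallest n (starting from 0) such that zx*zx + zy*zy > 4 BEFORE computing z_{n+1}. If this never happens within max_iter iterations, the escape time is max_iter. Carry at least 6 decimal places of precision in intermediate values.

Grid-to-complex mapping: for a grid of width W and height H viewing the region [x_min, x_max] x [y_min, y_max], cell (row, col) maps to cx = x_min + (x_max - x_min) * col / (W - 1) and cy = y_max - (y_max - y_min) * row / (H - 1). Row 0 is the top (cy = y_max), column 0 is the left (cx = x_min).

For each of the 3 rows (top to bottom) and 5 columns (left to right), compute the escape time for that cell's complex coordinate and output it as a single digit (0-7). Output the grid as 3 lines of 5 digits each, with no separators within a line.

Answer: 57432
77753
77753

Derivation:
(row=0, col=0): c = -0.3500 + 0.9000i → escape time 5
(row=0, col=1): c = -0.0575 + 0.9000i → escape time 7
(row=0, col=2): c = 0.2350 + 0.9000i → escape time 4
(row=0, col=3): c = 0.5275 + 0.9000i → escape time 3
(row=0, col=4): c = 0.8200 + 0.9000i → escape time 2
(row=1, col=0): c = -0.3500 + 0.4250i → escape time 7
(row=1, col=1): c = -0.0575 + 0.4250i → escape time 7
(row=1, col=2): c = 0.2350 + 0.4250i → escape time 7
(row=1, col=3): c = 0.5275 + 0.4250i → escape time 5
(row=1, col=4): c = 0.8200 + 0.4250i → escape time 3
(row=2, col=0): c = -0.3500 + -0.0500i → escape time 7
(row=2, col=1): c = -0.0575 + -0.0500i → escape time 7
(row=2, col=2): c = 0.2350 + -0.0500i → escape time 7
(row=2, col=3): c = 0.5275 + -0.0500i → escape time 5
(row=2, col=4): c = 0.8200 + -0.0500i → escape time 3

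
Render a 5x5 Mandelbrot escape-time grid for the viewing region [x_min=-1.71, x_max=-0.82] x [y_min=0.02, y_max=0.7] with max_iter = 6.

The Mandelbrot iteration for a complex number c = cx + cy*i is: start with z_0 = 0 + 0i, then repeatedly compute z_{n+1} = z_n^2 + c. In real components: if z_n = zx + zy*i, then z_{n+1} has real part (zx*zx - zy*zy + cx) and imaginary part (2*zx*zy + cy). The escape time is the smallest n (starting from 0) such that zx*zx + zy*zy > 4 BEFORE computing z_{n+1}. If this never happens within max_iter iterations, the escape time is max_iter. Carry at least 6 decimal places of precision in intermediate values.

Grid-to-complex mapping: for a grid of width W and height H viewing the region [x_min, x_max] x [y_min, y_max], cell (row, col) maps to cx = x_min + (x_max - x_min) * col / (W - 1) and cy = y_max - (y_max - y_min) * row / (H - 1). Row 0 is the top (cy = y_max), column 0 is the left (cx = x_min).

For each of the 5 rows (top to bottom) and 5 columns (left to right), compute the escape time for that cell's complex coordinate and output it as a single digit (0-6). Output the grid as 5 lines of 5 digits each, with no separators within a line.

Answer: 33344
33456
34666
45666
66666

Derivation:
(row=0, col=0): c = -1.7100 + 0.7000i → escape time 3
(row=0, col=1): c = -1.4875 + 0.7000i → escape time 3
(row=0, col=2): c = -1.2650 + 0.7000i → escape time 3
(row=0, col=3): c = -1.0425 + 0.7000i → escape time 4
(row=0, col=4): c = -0.8200 + 0.7000i → escape time 4
(row=1, col=0): c = -1.7100 + 0.5300i → escape time 3
(row=1, col=1): c = -1.4875 + 0.5300i → escape time 3
(row=1, col=2): c = -1.2650 + 0.5300i → escape time 4
(row=1, col=3): c = -1.0425 + 0.5300i → escape time 5
(row=1, col=4): c = -0.8200 + 0.5300i → escape time 6
(row=2, col=0): c = -1.7100 + 0.3600i → escape time 3
(row=2, col=1): c = -1.4875 + 0.3600i → escape time 4
(row=2, col=2): c = -1.2650 + 0.3600i → escape time 6
(row=2, col=3): c = -1.0425 + 0.3600i → escape time 6
(row=2, col=4): c = -0.8200 + 0.3600i → escape time 6
(row=3, col=0): c = -1.7100 + 0.1900i → escape time 4
(row=3, col=1): c = -1.4875 + 0.1900i → escape time 5
(row=3, col=2): c = -1.2650 + 0.1900i → escape time 6
(row=3, col=3): c = -1.0425 + 0.1900i → escape time 6
(row=3, col=4): c = -0.8200 + 0.1900i → escape time 6
(row=4, col=0): c = -1.7100 + 0.0200i → escape time 6
(row=4, col=1): c = -1.4875 + 0.0200i → escape time 6
(row=4, col=2): c = -1.2650 + 0.0200i → escape time 6
(row=4, col=3): c = -1.0425 + 0.0200i → escape time 6
(row=4, col=4): c = -0.8200 + 0.0200i → escape time 6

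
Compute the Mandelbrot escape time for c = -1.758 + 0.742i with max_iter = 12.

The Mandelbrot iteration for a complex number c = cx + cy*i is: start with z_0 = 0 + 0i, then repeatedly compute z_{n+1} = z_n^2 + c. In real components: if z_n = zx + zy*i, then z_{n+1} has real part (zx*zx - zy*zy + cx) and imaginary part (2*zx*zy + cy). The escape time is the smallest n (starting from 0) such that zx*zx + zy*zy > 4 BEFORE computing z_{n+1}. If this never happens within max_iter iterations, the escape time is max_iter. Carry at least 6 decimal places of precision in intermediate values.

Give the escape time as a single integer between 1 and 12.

z_0 = 0 + 0i, c = -1.7580 + 0.7420i
Iter 1: z = -1.7580 + 0.7420i, |z|^2 = 3.6411
Iter 2: z = 0.7820 + -1.8669i, |z|^2 = 4.0967
Escaped at iteration 2

Answer: 2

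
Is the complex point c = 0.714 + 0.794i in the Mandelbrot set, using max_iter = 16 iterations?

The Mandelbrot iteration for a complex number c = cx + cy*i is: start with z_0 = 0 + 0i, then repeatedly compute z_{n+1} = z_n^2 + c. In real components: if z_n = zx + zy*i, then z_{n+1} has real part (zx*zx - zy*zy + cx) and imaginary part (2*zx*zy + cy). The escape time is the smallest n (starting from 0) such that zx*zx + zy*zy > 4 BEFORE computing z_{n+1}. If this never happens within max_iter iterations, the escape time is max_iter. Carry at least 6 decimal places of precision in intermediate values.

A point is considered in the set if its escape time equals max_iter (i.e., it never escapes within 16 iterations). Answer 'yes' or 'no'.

z_0 = 0 + 0i, c = 0.7140 + 0.7940i
Iter 1: z = 0.7140 + 0.7940i, |z|^2 = 1.1402
Iter 2: z = 0.5934 + 1.9278i, |z|^2 = 4.0686
Escaped at iteration 2

Answer: no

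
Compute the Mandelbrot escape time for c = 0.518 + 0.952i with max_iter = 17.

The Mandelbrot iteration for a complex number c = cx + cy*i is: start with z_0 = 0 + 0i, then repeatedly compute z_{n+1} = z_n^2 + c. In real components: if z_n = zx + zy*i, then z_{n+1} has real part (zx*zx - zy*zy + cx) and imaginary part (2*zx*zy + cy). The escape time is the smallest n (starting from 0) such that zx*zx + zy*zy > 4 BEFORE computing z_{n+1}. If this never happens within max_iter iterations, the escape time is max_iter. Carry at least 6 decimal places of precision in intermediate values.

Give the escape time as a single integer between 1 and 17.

Answer: 3

Derivation:
z_0 = 0 + 0i, c = 0.5180 + 0.9520i
Iter 1: z = 0.5180 + 0.9520i, |z|^2 = 1.1746
Iter 2: z = -0.1200 + 1.9383i, |z|^2 = 3.7713
Iter 3: z = -3.2245 + 0.4869i, |z|^2 = 10.6345
Escaped at iteration 3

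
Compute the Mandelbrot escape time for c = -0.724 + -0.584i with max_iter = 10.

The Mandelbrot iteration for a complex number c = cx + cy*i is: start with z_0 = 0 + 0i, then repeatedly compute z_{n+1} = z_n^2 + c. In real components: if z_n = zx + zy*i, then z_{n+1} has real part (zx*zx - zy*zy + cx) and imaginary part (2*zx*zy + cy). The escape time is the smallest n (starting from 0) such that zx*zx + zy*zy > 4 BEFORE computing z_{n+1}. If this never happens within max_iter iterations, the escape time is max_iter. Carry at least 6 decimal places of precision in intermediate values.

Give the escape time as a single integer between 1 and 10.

Answer: 6

Derivation:
z_0 = 0 + 0i, c = -0.7240 + -0.5840i
Iter 1: z = -0.7240 + -0.5840i, |z|^2 = 0.8652
Iter 2: z = -0.5409 + 0.2616i, |z|^2 = 0.3610
Iter 3: z = -0.4999 + -0.8670i, |z|^2 = 1.0016
Iter 4: z = -1.2258 + 0.2828i, |z|^2 = 1.5827
Iter 5: z = 0.6987 + -1.2775i, |z|^2 = 2.1200
Iter 6: z = -1.8678 + -2.3690i, |z|^2 = 9.1007
Escaped at iteration 6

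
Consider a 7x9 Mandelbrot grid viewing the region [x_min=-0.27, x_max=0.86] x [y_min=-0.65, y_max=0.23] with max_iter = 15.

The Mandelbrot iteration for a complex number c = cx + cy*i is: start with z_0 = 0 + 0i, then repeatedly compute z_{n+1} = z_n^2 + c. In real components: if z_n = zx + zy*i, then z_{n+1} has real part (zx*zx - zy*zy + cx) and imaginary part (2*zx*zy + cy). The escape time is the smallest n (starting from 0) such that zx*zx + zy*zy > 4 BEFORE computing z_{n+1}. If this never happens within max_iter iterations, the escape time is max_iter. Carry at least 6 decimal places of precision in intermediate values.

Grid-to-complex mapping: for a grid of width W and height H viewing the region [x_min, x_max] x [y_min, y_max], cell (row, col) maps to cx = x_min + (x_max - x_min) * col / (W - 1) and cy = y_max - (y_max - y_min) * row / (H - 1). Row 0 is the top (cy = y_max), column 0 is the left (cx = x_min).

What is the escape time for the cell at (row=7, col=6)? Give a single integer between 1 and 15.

Answer: 3

Derivation:
z_0 = 0 + 0i, c = 0.8600 + -0.5400i
Iter 1: z = 0.8600 + -0.5400i, |z|^2 = 1.0312
Iter 2: z = 1.3080 + -1.4688i, |z|^2 = 3.8682
Iter 3: z = 0.4135 + -4.3824i, |z|^2 = 19.3762
Escaped at iteration 3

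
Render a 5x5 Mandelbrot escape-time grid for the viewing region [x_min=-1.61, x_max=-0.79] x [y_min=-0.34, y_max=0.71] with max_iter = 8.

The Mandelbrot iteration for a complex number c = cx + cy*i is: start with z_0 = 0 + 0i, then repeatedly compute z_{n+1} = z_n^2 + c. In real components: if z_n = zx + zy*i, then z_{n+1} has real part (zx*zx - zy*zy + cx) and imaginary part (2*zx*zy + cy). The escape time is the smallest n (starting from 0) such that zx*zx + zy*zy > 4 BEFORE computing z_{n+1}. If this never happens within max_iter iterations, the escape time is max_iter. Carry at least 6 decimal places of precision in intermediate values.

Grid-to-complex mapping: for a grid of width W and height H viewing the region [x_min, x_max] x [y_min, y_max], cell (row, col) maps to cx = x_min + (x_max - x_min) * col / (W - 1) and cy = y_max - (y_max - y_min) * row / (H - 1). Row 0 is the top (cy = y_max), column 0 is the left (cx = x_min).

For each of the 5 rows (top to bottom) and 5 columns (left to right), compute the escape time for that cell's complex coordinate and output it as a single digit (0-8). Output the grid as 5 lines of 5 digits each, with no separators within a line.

Answer: 33344
34657
57888
68888
45888

Derivation:
(row=0, col=0): c = -1.6100 + 0.7100i → escape time 3
(row=0, col=1): c = -1.4050 + 0.7100i → escape time 3
(row=0, col=2): c = -1.2000 + 0.7100i → escape time 3
(row=0, col=3): c = -0.9950 + 0.7100i → escape time 4
(row=0, col=4): c = -0.7900 + 0.7100i → escape time 4
(row=1, col=0): c = -1.6100 + 0.4475i → escape time 3
(row=1, col=1): c = -1.4050 + 0.4475i → escape time 4
(row=1, col=2): c = -1.2000 + 0.4475i → escape time 6
(row=1, col=3): c = -0.9950 + 0.4475i → escape time 5
(row=1, col=4): c = -0.7900 + 0.4475i → escape time 7
(row=2, col=0): c = -1.6100 + 0.1850i → escape time 5
(row=2, col=1): c = -1.4050 + 0.1850i → escape time 7
(row=2, col=2): c = -1.2000 + 0.1850i → escape time 8
(row=2, col=3): c = -0.9950 + 0.1850i → escape time 8
(row=2, col=4): c = -0.7900 + 0.1850i → escape time 8
(row=3, col=0): c = -1.6100 + -0.0775i → escape time 6
(row=3, col=1): c = -1.4050 + -0.0775i → escape time 8
(row=3, col=2): c = -1.2000 + -0.0775i → escape time 8
(row=3, col=3): c = -0.9950 + -0.0775i → escape time 8
(row=3, col=4): c = -0.7900 + -0.0775i → escape time 8
(row=4, col=0): c = -1.6100 + -0.3400i → escape time 4
(row=4, col=1): c = -1.4050 + -0.3400i → escape time 5
(row=4, col=2): c = -1.2000 + -0.3400i → escape time 8
(row=4, col=3): c = -0.9950 + -0.3400i → escape time 8
(row=4, col=4): c = -0.7900 + -0.3400i → escape time 8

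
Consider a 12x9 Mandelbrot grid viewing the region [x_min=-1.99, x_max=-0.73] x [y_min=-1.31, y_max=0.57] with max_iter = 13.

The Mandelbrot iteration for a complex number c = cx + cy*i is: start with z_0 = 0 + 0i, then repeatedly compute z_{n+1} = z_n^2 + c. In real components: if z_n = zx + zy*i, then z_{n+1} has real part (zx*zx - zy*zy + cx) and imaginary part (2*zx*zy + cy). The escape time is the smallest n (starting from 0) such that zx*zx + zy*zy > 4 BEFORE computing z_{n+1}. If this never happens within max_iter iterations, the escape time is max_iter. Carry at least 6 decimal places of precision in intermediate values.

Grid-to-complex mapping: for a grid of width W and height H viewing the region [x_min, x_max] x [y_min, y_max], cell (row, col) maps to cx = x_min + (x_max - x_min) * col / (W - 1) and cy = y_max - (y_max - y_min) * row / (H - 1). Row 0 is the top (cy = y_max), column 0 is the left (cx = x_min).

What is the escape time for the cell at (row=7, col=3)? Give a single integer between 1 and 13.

z_0 = 0 + 0i, c = -1.6464 + -1.0750i
Iter 1: z = -1.6464 + -1.0750i, |z|^2 = 3.8661
Iter 2: z = -0.0915 + 2.4647i, |z|^2 = 6.0830
Escaped at iteration 2

Answer: 2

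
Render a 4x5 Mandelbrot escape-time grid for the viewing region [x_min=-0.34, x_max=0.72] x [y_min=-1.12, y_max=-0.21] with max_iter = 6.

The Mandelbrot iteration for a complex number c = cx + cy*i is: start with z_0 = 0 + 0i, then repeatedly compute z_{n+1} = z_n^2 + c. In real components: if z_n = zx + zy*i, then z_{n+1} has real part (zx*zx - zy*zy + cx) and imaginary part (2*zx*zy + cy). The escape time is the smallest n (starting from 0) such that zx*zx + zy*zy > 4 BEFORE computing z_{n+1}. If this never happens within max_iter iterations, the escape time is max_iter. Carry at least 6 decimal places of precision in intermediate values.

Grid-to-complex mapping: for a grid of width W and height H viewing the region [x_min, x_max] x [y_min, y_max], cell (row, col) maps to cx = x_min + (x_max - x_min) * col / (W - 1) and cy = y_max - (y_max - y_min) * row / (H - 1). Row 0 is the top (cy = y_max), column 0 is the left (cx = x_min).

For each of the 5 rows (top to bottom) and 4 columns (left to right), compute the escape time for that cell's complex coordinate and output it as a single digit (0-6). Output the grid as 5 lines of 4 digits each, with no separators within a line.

(row=0, col=0): c = -0.3400 + -0.2100i → escape time 6
(row=0, col=1): c = 0.0133 + -0.2100i → escape time 6
(row=0, col=2): c = 0.3667 + -0.2100i → escape time 6
(row=0, col=3): c = 0.7200 + -0.2100i → escape time 3
(row=1, col=0): c = -0.3400 + -0.4375i → escape time 6
(row=1, col=1): c = 0.0133 + -0.4375i → escape time 6
(row=1, col=2): c = 0.3667 + -0.4375i → escape time 6
(row=1, col=3): c = 0.7200 + -0.4375i → escape time 3
(row=2, col=0): c = -0.3400 + -0.6650i → escape time 6
(row=2, col=1): c = 0.0133 + -0.6650i → escape time 6
(row=2, col=2): c = 0.3667 + -0.6650i → escape time 6
(row=2, col=3): c = 0.7200 + -0.6650i → escape time 3
(row=3, col=0): c = -0.3400 + -0.8925i → escape time 5
(row=3, col=1): c = 0.0133 + -0.8925i → escape time 6
(row=3, col=2): c = 0.3667 + -0.8925i → escape time 4
(row=3, col=3): c = 0.7200 + -0.8925i → escape time 2
(row=4, col=0): c = -0.3400 + -1.1200i → escape time 4
(row=4, col=1): c = 0.0133 + -1.1200i → escape time 4
(row=4, col=2): c = 0.3667 + -1.1200i → escape time 2
(row=4, col=3): c = 0.7200 + -1.1200i → escape time 2

Answer: 6663
6663
6663
5642
4422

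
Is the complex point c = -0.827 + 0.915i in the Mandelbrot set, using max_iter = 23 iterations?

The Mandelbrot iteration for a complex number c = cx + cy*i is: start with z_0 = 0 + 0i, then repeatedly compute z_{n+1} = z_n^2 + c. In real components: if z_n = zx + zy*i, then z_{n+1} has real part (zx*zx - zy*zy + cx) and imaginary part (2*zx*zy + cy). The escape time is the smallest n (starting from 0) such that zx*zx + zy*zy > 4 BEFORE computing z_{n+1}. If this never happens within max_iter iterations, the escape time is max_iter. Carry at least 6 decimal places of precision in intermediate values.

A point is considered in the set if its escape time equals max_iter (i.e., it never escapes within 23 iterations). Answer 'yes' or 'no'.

Answer: no

Derivation:
z_0 = 0 + 0i, c = -0.8270 + 0.9150i
Iter 1: z = -0.8270 + 0.9150i, |z|^2 = 1.5212
Iter 2: z = -0.9803 + -0.5984i, |z|^2 = 1.3191
Iter 3: z = -0.2241 + 2.0882i, |z|^2 = 4.4110
Escaped at iteration 3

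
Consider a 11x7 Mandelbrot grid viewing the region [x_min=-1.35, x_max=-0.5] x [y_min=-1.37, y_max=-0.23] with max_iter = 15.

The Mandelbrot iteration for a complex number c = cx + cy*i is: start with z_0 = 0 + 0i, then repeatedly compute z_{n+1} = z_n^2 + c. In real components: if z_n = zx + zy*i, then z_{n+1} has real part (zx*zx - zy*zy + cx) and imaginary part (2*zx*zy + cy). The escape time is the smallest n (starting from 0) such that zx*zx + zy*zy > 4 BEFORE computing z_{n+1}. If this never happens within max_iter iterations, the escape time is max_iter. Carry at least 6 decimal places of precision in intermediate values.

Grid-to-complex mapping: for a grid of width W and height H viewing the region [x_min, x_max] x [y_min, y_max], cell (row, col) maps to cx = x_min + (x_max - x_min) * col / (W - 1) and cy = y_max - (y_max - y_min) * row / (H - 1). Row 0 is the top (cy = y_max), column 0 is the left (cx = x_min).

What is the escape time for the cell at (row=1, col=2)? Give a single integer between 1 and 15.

Answer: 6

Derivation:
z_0 = 0 + 0i, c = -1.1800 + -0.4200i
Iter 1: z = -1.1800 + -0.4200i, |z|^2 = 1.5688
Iter 2: z = 0.0360 + 0.5712i, |z|^2 = 0.3276
Iter 3: z = -1.5050 + -0.3789i, |z|^2 = 2.4085
Iter 4: z = 0.9414 + 0.7204i, |z|^2 = 1.4052
Iter 5: z = -0.8127 + 0.9363i, |z|^2 = 1.5373
Iter 6: z = -1.3962 + -1.9420i, |z|^2 = 5.7208
Escaped at iteration 6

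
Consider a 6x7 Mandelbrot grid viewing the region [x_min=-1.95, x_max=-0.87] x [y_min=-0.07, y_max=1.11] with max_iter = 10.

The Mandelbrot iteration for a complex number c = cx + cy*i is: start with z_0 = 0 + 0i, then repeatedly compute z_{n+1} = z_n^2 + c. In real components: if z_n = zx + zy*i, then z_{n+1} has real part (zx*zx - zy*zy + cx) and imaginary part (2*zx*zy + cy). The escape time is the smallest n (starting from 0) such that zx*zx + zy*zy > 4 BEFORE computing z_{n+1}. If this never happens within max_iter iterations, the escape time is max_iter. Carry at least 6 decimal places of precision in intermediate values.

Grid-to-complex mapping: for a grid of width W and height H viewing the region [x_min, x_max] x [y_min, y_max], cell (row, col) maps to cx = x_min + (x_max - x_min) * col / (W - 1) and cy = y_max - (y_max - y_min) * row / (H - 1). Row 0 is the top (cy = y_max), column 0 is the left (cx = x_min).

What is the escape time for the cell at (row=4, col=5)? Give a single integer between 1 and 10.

z_0 = 0 + 0i, c = -0.8700 + 0.3233i
Iter 1: z = -0.8700 + 0.3233i, |z|^2 = 0.8614
Iter 2: z = -0.2176 + -0.2393i, |z|^2 = 0.1046
Iter 3: z = -0.8799 + 0.4275i, |z|^2 = 0.9569
Iter 4: z = -0.2786 + -0.4289i, |z|^2 = 0.2616
Iter 5: z = -0.9764 + 0.5623i, |z|^2 = 1.2695
Iter 6: z = -0.2328 + -0.7747i, |z|^2 = 0.6544
Iter 7: z = -1.4160 + 0.6841i, |z|^2 = 2.4729
Iter 8: z = 0.6670 + -1.6140i, |z|^2 = 3.0497
Iter 9: z = -3.0300 + -1.8296i, |z|^2 = 12.5286
Escaped at iteration 9

Answer: 9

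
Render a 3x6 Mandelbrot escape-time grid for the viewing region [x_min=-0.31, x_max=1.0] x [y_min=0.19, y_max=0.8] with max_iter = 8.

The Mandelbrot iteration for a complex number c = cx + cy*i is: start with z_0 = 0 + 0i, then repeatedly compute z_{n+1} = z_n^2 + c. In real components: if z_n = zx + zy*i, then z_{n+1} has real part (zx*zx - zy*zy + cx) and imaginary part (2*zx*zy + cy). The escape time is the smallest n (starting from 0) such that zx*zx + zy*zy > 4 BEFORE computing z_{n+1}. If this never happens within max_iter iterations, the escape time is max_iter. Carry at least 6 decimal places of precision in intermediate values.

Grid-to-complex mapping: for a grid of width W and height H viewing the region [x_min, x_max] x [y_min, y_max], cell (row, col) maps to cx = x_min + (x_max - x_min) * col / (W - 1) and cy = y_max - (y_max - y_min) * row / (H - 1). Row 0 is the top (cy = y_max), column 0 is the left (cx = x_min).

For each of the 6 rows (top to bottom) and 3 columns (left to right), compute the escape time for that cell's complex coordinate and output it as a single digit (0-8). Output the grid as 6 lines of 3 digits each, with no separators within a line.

Answer: 842
882
882
882
882
882

Derivation:
(row=0, col=0): c = -0.3100 + 0.8000i → escape time 8
(row=0, col=1): c = 0.3450 + 0.8000i → escape time 4
(row=0, col=2): c = 1.0000 + 0.8000i → escape time 2
(row=1, col=0): c = -0.3100 + 0.6780i → escape time 8
(row=1, col=1): c = 0.3450 + 0.6780i → escape time 8
(row=1, col=2): c = 1.0000 + 0.6780i → escape time 2
(row=2, col=0): c = -0.3100 + 0.5560i → escape time 8
(row=2, col=1): c = 0.3450 + 0.5560i → escape time 8
(row=2, col=2): c = 1.0000 + 0.5560i → escape time 2
(row=3, col=0): c = -0.3100 + 0.4340i → escape time 8
(row=3, col=1): c = 0.3450 + 0.4340i → escape time 8
(row=3, col=2): c = 1.0000 + 0.4340i → escape time 2
(row=4, col=0): c = -0.3100 + 0.3120i → escape time 8
(row=4, col=1): c = 0.3450 + 0.3120i → escape time 8
(row=4, col=2): c = 1.0000 + 0.3120i → escape time 2
(row=5, col=0): c = -0.3100 + 0.1900i → escape time 8
(row=5, col=1): c = 0.3450 + 0.1900i → escape time 8
(row=5, col=2): c = 1.0000 + 0.1900i → escape time 2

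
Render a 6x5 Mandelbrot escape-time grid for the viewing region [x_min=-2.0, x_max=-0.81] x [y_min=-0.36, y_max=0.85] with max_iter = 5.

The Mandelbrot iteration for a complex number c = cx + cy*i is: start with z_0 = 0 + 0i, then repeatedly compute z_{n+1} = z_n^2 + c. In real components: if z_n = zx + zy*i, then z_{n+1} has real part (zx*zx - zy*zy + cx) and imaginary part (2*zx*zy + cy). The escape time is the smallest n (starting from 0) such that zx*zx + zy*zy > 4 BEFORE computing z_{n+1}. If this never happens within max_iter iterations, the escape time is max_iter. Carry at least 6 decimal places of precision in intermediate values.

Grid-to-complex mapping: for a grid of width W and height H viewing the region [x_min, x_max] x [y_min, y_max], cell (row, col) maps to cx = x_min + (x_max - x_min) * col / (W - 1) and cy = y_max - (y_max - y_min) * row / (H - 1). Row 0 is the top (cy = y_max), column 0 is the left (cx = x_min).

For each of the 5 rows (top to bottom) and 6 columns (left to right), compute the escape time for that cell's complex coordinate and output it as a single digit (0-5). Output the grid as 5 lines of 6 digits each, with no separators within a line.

(row=0, col=0): c = -2.0000 + 0.8500i → escape time 1
(row=0, col=1): c = -1.7620 + 0.8500i → escape time 2
(row=0, col=2): c = -1.5240 + 0.8500i → escape time 3
(row=0, col=3): c = -1.2860 + 0.8500i → escape time 3
(row=0, col=4): c = -1.0480 + 0.8500i → escape time 3
(row=0, col=5): c = -0.8100 + 0.8500i → escape time 4
(row=1, col=0): c = -2.0000 + 0.5475i → escape time 1
(row=1, col=1): c = -1.7620 + 0.5475i → escape time 3
(row=1, col=2): c = -1.5240 + 0.5475i → escape time 3
(row=1, col=3): c = -1.2860 + 0.5475i → escape time 3
(row=1, col=4): c = -1.0480 + 0.5475i → escape time 5
(row=1, col=5): c = -0.8100 + 0.5475i → escape time 5
(row=2, col=0): c = -2.0000 + 0.2450i → escape time 1
(row=2, col=1): c = -1.7620 + 0.2450i → escape time 4
(row=2, col=2): c = -1.5240 + 0.2450i → escape time 5
(row=2, col=3): c = -1.2860 + 0.2450i → escape time 5
(row=2, col=4): c = -1.0480 + 0.2450i → escape time 5
(row=2, col=5): c = -0.8100 + 0.2450i → escape time 5
(row=3, col=0): c = -2.0000 + -0.0575i → escape time 1
(row=3, col=1): c = -1.7620 + -0.0575i → escape time 5
(row=3, col=2): c = -1.5240 + -0.0575i → escape time 5
(row=3, col=3): c = -1.2860 + -0.0575i → escape time 5
(row=3, col=4): c = -1.0480 + -0.0575i → escape time 5
(row=3, col=5): c = -0.8100 + -0.0575i → escape time 5
(row=4, col=0): c = -2.0000 + -0.3600i → escape time 1
(row=4, col=1): c = -1.7620 + -0.3600i → escape time 3
(row=4, col=2): c = -1.5240 + -0.3600i → escape time 4
(row=4, col=3): c = -1.2860 + -0.3600i → escape time 5
(row=4, col=4): c = -1.0480 + -0.3600i → escape time 5
(row=4, col=5): c = -0.8100 + -0.3600i → escape time 5

Answer: 123334
133355
145555
155555
134555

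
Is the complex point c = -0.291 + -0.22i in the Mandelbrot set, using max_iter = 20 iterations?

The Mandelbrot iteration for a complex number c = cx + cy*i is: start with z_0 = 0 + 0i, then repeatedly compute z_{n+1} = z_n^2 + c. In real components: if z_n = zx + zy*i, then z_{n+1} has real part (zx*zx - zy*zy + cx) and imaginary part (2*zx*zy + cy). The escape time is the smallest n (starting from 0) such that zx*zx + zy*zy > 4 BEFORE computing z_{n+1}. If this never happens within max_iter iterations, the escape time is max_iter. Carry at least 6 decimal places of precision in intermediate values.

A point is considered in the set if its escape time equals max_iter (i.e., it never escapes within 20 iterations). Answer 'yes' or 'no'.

Answer: yes

Derivation:
z_0 = 0 + 0i, c = -0.2910 + -0.2200i
Iter 1: z = -0.2910 + -0.2200i, |z|^2 = 0.1331
Iter 2: z = -0.2547 + -0.0920i, |z|^2 = 0.0733
Iter 3: z = -0.2346 + -0.1732i, |z|^2 = 0.0850
Iter 4: z = -0.2660 + -0.1388i, |z|^2 = 0.0900
Iter 5: z = -0.2395 + -0.1462i, |z|^2 = 0.0787
Iter 6: z = -0.2550 + -0.1500i, |z|^2 = 0.0875
Iter 7: z = -0.2485 + -0.1435i, |z|^2 = 0.0823
Iter 8: z = -0.2499 + -0.1487i, |z|^2 = 0.0845
Iter 9: z = -0.2507 + -0.1457i, |z|^2 = 0.0841
Iter 10: z = -0.2494 + -0.1470i, |z|^2 = 0.0838
Iter 11: z = -0.2504 + -0.1467i, |z|^2 = 0.0842
Iter 12: z = -0.2498 + -0.1465i, |z|^2 = 0.0839
Iter 13: z = -0.2501 + -0.1468i, |z|^2 = 0.0841
Iter 14: z = -0.2500 + -0.1466i, |z|^2 = 0.0840
Iter 15: z = -0.2500 + -0.1467i, |z|^2 = 0.0840
Iter 16: z = -0.2500 + -0.1467i, |z|^2 = 0.0840
Iter 17: z = -0.2500 + -0.1467i, |z|^2 = 0.0840
Iter 18: z = -0.2500 + -0.1467i, |z|^2 = 0.0840
Iter 19: z = -0.2500 + -0.1467i, |z|^2 = 0.0840
Did not escape in 20 iterations → in set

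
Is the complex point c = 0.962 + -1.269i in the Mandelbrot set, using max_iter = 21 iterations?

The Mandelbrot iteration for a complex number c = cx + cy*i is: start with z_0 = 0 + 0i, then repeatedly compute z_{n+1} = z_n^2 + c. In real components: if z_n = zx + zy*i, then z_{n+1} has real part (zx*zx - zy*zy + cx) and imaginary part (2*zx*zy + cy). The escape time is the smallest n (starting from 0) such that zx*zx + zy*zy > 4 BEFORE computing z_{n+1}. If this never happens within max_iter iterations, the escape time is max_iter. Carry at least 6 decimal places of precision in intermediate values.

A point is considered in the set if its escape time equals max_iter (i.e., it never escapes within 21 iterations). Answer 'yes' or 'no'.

z_0 = 0 + 0i, c = 0.9620 + -1.2690i
Iter 1: z = 0.9620 + -1.2690i, |z|^2 = 2.5358
Iter 2: z = 0.2771 + -3.7106i, |z|^2 = 13.8450
Escaped at iteration 2

Answer: no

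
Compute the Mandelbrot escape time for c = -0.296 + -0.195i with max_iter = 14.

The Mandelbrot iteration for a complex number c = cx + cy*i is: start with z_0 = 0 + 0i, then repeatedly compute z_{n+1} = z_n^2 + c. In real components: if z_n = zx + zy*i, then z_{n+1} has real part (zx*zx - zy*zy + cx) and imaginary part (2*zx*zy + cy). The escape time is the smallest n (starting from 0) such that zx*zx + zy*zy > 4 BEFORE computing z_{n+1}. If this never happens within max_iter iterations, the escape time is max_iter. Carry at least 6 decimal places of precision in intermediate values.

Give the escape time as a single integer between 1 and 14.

Answer: 14

Derivation:
z_0 = 0 + 0i, c = -0.2960 + -0.1950i
Iter 1: z = -0.2960 + -0.1950i, |z|^2 = 0.1256
Iter 2: z = -0.2464 + -0.0796i, |z|^2 = 0.0670
Iter 3: z = -0.2416 + -0.1558i, |z|^2 = 0.0826
Iter 4: z = -0.2619 + -0.1197i, |z|^2 = 0.0829
Iter 5: z = -0.2417 + -0.1323i, |z|^2 = 0.0759
Iter 6: z = -0.2551 + -0.1310i, |z|^2 = 0.0822
Iter 7: z = -0.2481 + -0.1282i, |z|^2 = 0.0780
Iter 8: z = -0.2509 + -0.1314i, |z|^2 = 0.0802
Iter 9: z = -0.2503 + -0.1291i, |z|^2 = 0.0793
Iter 10: z = -0.2500 + -0.1304i, |z|^2 = 0.0795
Iter 11: z = -0.2505 + -0.1298i, |z|^2 = 0.0796
Iter 12: z = -0.2501 + -0.1300i, |z|^2 = 0.0794
Iter 13: z = -0.2503 + -0.1300i, |z|^2 = 0.0796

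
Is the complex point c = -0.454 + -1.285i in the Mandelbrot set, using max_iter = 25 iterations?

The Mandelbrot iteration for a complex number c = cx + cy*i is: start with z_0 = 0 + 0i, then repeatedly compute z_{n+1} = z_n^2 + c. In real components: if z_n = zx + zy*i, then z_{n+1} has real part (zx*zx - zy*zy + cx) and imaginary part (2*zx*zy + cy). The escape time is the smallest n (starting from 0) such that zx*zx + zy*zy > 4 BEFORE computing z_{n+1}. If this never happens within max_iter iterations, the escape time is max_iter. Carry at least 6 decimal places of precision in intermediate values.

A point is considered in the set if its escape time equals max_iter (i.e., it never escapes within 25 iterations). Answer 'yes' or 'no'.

Answer: no

Derivation:
z_0 = 0 + 0i, c = -0.4540 + -1.2850i
Iter 1: z = -0.4540 + -1.2850i, |z|^2 = 1.8573
Iter 2: z = -1.8991 + -0.1182i, |z|^2 = 3.6206
Iter 3: z = 3.1386 + -0.8360i, |z|^2 = 10.5499
Escaped at iteration 3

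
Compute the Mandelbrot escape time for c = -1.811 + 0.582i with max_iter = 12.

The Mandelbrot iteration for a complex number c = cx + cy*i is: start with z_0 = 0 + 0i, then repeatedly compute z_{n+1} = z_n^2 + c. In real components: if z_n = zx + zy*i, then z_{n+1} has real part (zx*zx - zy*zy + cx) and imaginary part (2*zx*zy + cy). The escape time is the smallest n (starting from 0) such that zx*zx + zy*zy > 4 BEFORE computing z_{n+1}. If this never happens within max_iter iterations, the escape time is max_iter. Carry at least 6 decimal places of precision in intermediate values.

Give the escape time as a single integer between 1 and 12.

z_0 = 0 + 0i, c = -1.8110 + 0.5820i
Iter 1: z = -1.8110 + 0.5820i, |z|^2 = 3.6184
Iter 2: z = 1.1300 + -1.5260i, |z|^2 = 3.6056
Iter 3: z = -2.8628 + -2.8668i, |z|^2 = 16.4139
Escaped at iteration 3

Answer: 3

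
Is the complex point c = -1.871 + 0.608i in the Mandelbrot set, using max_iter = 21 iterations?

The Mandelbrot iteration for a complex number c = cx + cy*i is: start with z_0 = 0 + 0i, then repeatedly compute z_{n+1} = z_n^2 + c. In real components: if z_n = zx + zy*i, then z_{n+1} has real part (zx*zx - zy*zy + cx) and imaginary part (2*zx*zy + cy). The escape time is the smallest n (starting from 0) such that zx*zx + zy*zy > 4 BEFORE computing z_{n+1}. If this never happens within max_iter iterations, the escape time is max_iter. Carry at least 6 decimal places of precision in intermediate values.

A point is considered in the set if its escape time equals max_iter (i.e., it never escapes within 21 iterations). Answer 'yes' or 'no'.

Answer: no

Derivation:
z_0 = 0 + 0i, c = -1.8710 + 0.6080i
Iter 1: z = -1.8710 + 0.6080i, |z|^2 = 3.8703
Iter 2: z = 1.2600 + -1.6671i, |z|^2 = 4.3669
Escaped at iteration 2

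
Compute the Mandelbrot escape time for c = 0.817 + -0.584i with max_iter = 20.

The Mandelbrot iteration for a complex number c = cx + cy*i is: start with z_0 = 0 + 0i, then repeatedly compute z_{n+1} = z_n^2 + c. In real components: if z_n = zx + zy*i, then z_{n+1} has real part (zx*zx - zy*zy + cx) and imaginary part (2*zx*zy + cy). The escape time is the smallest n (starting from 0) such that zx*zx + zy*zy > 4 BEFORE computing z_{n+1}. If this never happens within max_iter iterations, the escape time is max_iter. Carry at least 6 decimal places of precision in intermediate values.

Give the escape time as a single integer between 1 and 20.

Answer: 3

Derivation:
z_0 = 0 + 0i, c = 0.8170 + -0.5840i
Iter 1: z = 0.8170 + -0.5840i, |z|^2 = 1.0085
Iter 2: z = 1.1434 + -1.5383i, |z|^2 = 3.6737
Iter 3: z = -0.2418 + -4.1018i, |z|^2 = 16.8831
Escaped at iteration 3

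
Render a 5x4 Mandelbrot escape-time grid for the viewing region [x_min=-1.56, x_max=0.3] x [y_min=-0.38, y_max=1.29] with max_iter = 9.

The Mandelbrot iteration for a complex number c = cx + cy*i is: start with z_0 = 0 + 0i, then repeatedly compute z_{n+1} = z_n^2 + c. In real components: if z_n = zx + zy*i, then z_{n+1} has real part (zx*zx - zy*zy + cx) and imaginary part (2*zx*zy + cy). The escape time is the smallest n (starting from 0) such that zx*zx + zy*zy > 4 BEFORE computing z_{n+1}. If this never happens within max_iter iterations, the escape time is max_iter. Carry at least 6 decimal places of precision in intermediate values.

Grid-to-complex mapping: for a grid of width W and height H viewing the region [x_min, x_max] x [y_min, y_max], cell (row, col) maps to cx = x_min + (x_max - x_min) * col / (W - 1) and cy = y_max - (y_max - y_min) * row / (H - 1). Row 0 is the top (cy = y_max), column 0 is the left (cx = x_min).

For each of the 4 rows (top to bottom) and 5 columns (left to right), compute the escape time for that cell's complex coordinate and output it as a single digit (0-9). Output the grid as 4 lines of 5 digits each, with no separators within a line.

(row=0, col=0): c = -1.5600 + 1.2900i → escape time 1
(row=0, col=1): c = -1.0950 + 1.2900i → escape time 2
(row=0, col=2): c = -0.6300 + 1.2900i → escape time 3
(row=0, col=3): c = -0.1650 + 1.2900i → escape time 3
(row=0, col=4): c = 0.3000 + 1.2900i → escape time 2
(row=1, col=0): c = -1.5600 + 0.7333i → escape time 3
(row=1, col=1): c = -1.0950 + 0.7333i → escape time 3
(row=1, col=2): c = -0.6300 + 0.7333i → escape time 5
(row=1, col=3): c = -0.1650 + 0.7333i → escape time 9
(row=1, col=4): c = 0.3000 + 0.7333i → escape time 6
(row=2, col=0): c = -1.5600 + 0.1767i → escape time 5
(row=2, col=1): c = -1.0950 + 0.1767i → escape time 9
(row=2, col=2): c = -0.6300 + 0.1767i → escape time 9
(row=2, col=3): c = -0.1650 + 0.1767i → escape time 9
(row=2, col=4): c = 0.3000 + 0.1767i → escape time 9
(row=3, col=0): c = -1.5600 + -0.3800i → escape time 4
(row=3, col=1): c = -1.0950 + -0.3800i → escape time 7
(row=3, col=2): c = -0.6300 + -0.3800i → escape time 9
(row=3, col=3): c = -0.1650 + -0.3800i → escape time 9
(row=3, col=4): c = 0.3000 + -0.3800i → escape time 9

Answer: 12332
33596
59999
47999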